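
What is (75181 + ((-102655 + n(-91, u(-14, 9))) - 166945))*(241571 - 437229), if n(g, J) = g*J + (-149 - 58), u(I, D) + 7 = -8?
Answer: 37813060738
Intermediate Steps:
u(I, D) = -15 (u(I, D) = -7 - 8 = -15)
n(g, J) = -207 + J*g (n(g, J) = J*g - 207 = -207 + J*g)
(75181 + ((-102655 + n(-91, u(-14, 9))) - 166945))*(241571 - 437229) = (75181 + ((-102655 + (-207 - 15*(-91))) - 166945))*(241571 - 437229) = (75181 + ((-102655 + (-207 + 1365)) - 166945))*(-195658) = (75181 + ((-102655 + 1158) - 166945))*(-195658) = (75181 + (-101497 - 166945))*(-195658) = (75181 - 268442)*(-195658) = -193261*(-195658) = 37813060738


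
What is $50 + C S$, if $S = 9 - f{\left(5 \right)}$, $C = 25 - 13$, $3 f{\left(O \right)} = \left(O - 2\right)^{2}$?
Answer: $122$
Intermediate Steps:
$f{\left(O \right)} = \frac{\left(-2 + O\right)^{2}}{3}$ ($f{\left(O \right)} = \frac{\left(O - 2\right)^{2}}{3} = \frac{\left(-2 + O\right)^{2}}{3}$)
$C = 12$
$S = 6$ ($S = 9 - \frac{\left(-2 + 5\right)^{2}}{3} = 9 - \frac{3^{2}}{3} = 9 - \frac{1}{3} \cdot 9 = 9 - 3 = 6$)
$50 + C S = 50 + 12 \cdot 6 = 50 + 72 = 122$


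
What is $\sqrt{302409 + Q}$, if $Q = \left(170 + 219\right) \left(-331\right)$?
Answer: $5 \sqrt{6946} \approx 416.71$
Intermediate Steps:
$Q = -128759$ ($Q = 389 \left(-331\right) = -128759$)
$\sqrt{302409 + Q} = \sqrt{302409 - 128759} = \sqrt{173650} = 5 \sqrt{6946}$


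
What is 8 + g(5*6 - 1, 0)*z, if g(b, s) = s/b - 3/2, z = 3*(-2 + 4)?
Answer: -1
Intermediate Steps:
z = 6 (z = 3*2 = 6)
g(b, s) = -3/2 + s/b (g(b, s) = s/b - 3*1/2 = s/b - 3/2 = -3/2 + s/b)
8 + g(5*6 - 1, 0)*z = 8 + (-3/2 + 0/(5*6 - 1))*6 = 8 + (-3/2 + 0/(30 - 1))*6 = 8 + (-3/2 + 0/29)*6 = 8 + (-3/2 + 0*(1/29))*6 = 8 + (-3/2 + 0)*6 = 8 - 3/2*6 = 8 - 9 = -1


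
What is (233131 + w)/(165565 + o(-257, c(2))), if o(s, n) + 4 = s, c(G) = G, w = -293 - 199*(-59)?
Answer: 244579/165304 ≈ 1.4796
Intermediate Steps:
w = 11448 (w = -293 + 11741 = 11448)
o(s, n) = -4 + s
(233131 + w)/(165565 + o(-257, c(2))) = (233131 + 11448)/(165565 + (-4 - 257)) = 244579/(165565 - 261) = 244579/165304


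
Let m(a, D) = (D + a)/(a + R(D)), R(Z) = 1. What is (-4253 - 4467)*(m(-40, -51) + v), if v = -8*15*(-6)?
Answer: -18896240/3 ≈ -6.2987e+6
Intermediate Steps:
v = 720 (v = -120*(-6) = 720)
m(a, D) = (D + a)/(1 + a) (m(a, D) = (D + a)/(a + 1) = (D + a)/(1 + a))
(-4253 - 4467)*(m(-40, -51) + v) = (-4253 - 4467)*((-51 - 40)/(1 - 40) + 720) = -8720*(-91/(-39) + 720) = -8720*(-1/39*(-91) + 720) = -8720*(7/3 + 720) = -8720*2167/3 = -18896240/3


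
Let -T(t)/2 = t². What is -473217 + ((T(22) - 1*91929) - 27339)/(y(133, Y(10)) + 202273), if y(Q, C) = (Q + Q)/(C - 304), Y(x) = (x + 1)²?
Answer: -17516477197569/37015693 ≈ -4.7322e+5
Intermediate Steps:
Y(x) = (1 + x)²
y(Q, C) = 2*Q/(-304 + C) (y(Q, C) = (2*Q)/(-304 + C) = 2*Q/(-304 + C))
T(t) = -2*t²
-473217 + ((T(22) - 1*91929) - 27339)/(y(133, Y(10)) + 202273) = -473217 + ((-2*22² - 1*91929) - 27339)/(2*133/(-304 + (1 + 10)²) + 202273) = -473217 + ((-2*484 - 91929) - 27339)/(2*133/(-304 + 11²) + 202273) = -473217 + ((-968 - 91929) - 27339)/(2*133/(-304 + 121) + 202273) = -473217 + (-92897 - 27339)/(2*133/(-183) + 202273) = -473217 - 120236/(2*133*(-1/183) + 202273) = -473217 - 120236/(-266/183 + 202273) = -473217 - 120236/37015693/183 = -473217 - 120236*183/37015693 = -473217 - 22003188/37015693 = -17516477197569/37015693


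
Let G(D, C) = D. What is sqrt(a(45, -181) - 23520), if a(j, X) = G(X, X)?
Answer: I*sqrt(23701) ≈ 153.95*I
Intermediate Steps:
a(j, X) = X
sqrt(a(45, -181) - 23520) = sqrt(-181 - 23520) = sqrt(-23701) = I*sqrt(23701)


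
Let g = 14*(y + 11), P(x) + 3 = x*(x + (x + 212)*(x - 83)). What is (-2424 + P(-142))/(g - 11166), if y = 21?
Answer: -2254237/10718 ≈ -210.32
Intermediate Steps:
P(x) = -3 + x*(x + (-83 + x)*(212 + x)) (P(x) = -3 + x*(x + (x + 212)*(x - 83)) = -3 + x*(x + (212 + x)*(-83 + x)) = -3 + x*(x + (-83 + x)*(212 + x)))
g = 448 (g = 14*(21 + 11) = 14*32 = 448)
(-2424 + P(-142))/(g - 11166) = (-2424 + (-3 + (-142)³ - 17596*(-142) + 130*(-142)²))/(448 - 11166) = (-2424 + (-3 - 2863288 + 2498632 + 130*20164))/(-10718) = (-2424 + (-3 - 2863288 + 2498632 + 2621320))*(-1/10718) = (-2424 + 2256661)*(-1/10718) = 2254237*(-1/10718) = -2254237/10718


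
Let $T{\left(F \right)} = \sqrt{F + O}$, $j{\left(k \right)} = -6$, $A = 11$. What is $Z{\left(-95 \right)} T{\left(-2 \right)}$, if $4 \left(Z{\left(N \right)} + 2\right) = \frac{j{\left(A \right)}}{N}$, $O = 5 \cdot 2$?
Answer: $- \frac{377 \sqrt{2}}{95} \approx -5.6122$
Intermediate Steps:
$O = 10$
$Z{\left(N \right)} = -2 - \frac{3}{2 N}$ ($Z{\left(N \right)} = -2 + \frac{\left(-6\right) \frac{1}{N}}{4} = -2 - \frac{3}{2 N}$)
$T{\left(F \right)} = \sqrt{10 + F}$ ($T{\left(F \right)} = \sqrt{F + 10} = \sqrt{10 + F}$)
$Z{\left(-95 \right)} T{\left(-2 \right)} = \left(-2 - \frac{3}{2 \left(-95\right)}\right) \sqrt{10 - 2} = \left(-2 - - \frac{3}{190}\right) \sqrt{8} = \left(-2 + \frac{3}{190}\right) 2 \sqrt{2} = - \frac{377 \cdot 2 \sqrt{2}}{190} = - \frac{377 \sqrt{2}}{95}$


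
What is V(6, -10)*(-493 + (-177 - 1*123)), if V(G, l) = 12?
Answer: -9516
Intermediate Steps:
V(6, -10)*(-493 + (-177 - 1*123)) = 12*(-493 + (-177 - 1*123)) = 12*(-493 + (-177 - 123)) = 12*(-493 - 300) = 12*(-793) = -9516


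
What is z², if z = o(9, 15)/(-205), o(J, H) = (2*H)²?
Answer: 32400/1681 ≈ 19.274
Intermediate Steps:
o(J, H) = 4*H²
z = -180/41 (z = (4*15²)/(-205) = (4*225)*(-1/205) = 900*(-1/205) = -180/41 ≈ -4.3902)
z² = (-180/41)² = 32400/1681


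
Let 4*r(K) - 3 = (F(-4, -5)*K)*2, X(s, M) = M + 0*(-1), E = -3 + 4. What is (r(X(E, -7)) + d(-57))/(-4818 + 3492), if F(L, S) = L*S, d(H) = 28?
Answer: 55/1768 ≈ 0.031109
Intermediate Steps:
E = 1
X(s, M) = M (X(s, M) = M + 0 = M)
r(K) = ¾ + 10*K (r(K) = ¾ + (((-4*(-5))*K)*2)/4 = ¾ + ((20*K)*2)/4 = ¾ + (40*K)/4 = ¾ + 10*K)
(r(X(E, -7)) + d(-57))/(-4818 + 3492) = ((¾ + 10*(-7)) + 28)/(-4818 + 3492) = ((¾ - 70) + 28)/(-1326) = (-277/4 + 28)*(-1/1326) = -165/4*(-1/1326) = 55/1768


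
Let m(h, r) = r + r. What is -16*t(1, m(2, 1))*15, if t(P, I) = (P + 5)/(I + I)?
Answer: -360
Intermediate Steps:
m(h, r) = 2*r
t(P, I) = (5 + P)/(2*I) (t(P, I) = (5 + P)/((2*I)) = (5 + P)*(1/(2*I)) = (5 + P)/(2*I))
-16*t(1, m(2, 1))*15 = -8*(5 + 1)/(2*1)*15 = -8*6/2*15 = -16*3/2*15 = -24*15 = -360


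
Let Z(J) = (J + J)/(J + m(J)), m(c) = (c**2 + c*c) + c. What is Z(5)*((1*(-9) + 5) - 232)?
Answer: -118/3 ≈ -39.333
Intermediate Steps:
m(c) = c + 2*c**2 (m(c) = (c**2 + c**2) + c = 2*c**2 + c = c + 2*c**2)
Z(J) = 2*J/(J + J*(1 + 2*J)) (Z(J) = (J + J)/(J + J*(1 + 2*J)) = (2*J)/(J + J*(1 + 2*J)) = 2*J/(J + J*(1 + 2*J)))
Z(5)*((1*(-9) + 5) - 232) = ((1*(-9) + 5) - 232)/(1 + 5) = ((-9 + 5) - 232)/6 = (-4 - 232)/6 = (1/6)*(-236) = -118/3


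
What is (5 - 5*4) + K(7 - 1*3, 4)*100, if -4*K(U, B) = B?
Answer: -115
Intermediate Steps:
K(U, B) = -B/4
(5 - 5*4) + K(7 - 1*3, 4)*100 = (5 - 5*4) - ¼*4*100 = (5 - 20) - 1*100 = -15 - 100 = -115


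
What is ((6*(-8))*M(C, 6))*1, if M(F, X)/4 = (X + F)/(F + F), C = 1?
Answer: -672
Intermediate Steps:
M(F, X) = 2*(F + X)/F (M(F, X) = 4*((X + F)/(F + F)) = 4*((F + X)/((2*F))) = 4*((F + X)*(1/(2*F))) = 4*((F + X)/(2*F)) = 2*(F + X)/F)
((6*(-8))*M(C, 6))*1 = ((6*(-8))*(2 + 2*6/1))*1 = -48*(2 + 2*6*1)*1 = -48*(2 + 12)*1 = -48*14*1 = -672*1 = -672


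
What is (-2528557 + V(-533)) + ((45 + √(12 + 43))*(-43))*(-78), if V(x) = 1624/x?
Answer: -1267276815/533 + 3354*√55 ≈ -2.3528e+6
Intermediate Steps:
(-2528557 + V(-533)) + ((45 + √(12 + 43))*(-43))*(-78) = (-2528557 + 1624/(-533)) + ((45 + √(12 + 43))*(-43))*(-78) = (-2528557 + 1624*(-1/533)) + ((45 + √55)*(-43))*(-78) = (-2528557 - 1624/533) + (-1935 - 43*√55)*(-78) = -1347722505/533 + (150930 + 3354*√55) = -1267276815/533 + 3354*√55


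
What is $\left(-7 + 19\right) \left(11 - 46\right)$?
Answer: $-420$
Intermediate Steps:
$\left(-7 + 19\right) \left(11 - 46\right) = 12 \left(-35\right) = -420$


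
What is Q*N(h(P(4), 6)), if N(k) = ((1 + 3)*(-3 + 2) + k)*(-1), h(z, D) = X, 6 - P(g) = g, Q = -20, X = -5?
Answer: -180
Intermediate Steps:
P(g) = 6 - g
h(z, D) = -5
N(k) = 4 - k (N(k) = (4*(-1) + k)*(-1) = (-4 + k)*(-1) = 4 - k)
Q*N(h(P(4), 6)) = -20*(4 - 1*(-5)) = -20*(4 + 5) = -20*9 = -180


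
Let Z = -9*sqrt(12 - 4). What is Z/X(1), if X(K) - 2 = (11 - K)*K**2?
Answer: -3*sqrt(2)/2 ≈ -2.1213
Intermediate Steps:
X(K) = 2 + K**2*(11 - K) (X(K) = 2 + (11 - K)*K**2 = 2 + K**2*(11 - K))
Z = -18*sqrt(2) ≈ -25.456
Z/X(1) = (-18*sqrt(2))/(2 - 1*1**3 + 11*1**2) = (-18*sqrt(2))/(2 - 1*1 + 11*1) = (-18*sqrt(2))/(2 - 1 + 11) = -18*sqrt(2)/12 = -18*sqrt(2)*(1/12) = -3*sqrt(2)/2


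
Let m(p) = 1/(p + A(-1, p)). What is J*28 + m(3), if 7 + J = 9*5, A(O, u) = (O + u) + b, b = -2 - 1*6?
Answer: 3191/3 ≈ 1063.7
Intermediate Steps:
b = -8 (b = -2 - 6 = -8)
A(O, u) = -8 + O + u (A(O, u) = (O + u) - 8 = -8 + O + u)
m(p) = 1/(-9 + 2*p) (m(p) = 1/(p + (-8 - 1 + p)) = 1/(p + (-9 + p)) = 1/(-9 + 2*p))
J = 38 (J = -7 + 9*5 = -7 + 45 = 38)
J*28 + m(3) = 38*28 + 1/(-9 + 2*3) = 1064 + 1/(-9 + 6) = 1064 + 1/(-3) = 1064 - ⅓ = 3191/3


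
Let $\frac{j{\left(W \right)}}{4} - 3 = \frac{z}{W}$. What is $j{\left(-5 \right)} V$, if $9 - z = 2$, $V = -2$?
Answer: $- \frac{64}{5} \approx -12.8$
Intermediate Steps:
$z = 7$ ($z = 9 - 2 = 7$)
$j{\left(W \right)} = 12 + \frac{28}{W}$ ($j{\left(W \right)} = 12 + 4 \frac{7}{W} = 12 + \frac{28}{W}$)
$j{\left(-5 \right)} V = \left(12 + \frac{28}{-5}\right) \left(-2\right) = \left(12 + 28 \left(- \frac{1}{5}\right)\right) \left(-2\right) = \left(12 - \frac{28}{5}\right) \left(-2\right) = \frac{32}{5} \left(-2\right) = - \frac{64}{5}$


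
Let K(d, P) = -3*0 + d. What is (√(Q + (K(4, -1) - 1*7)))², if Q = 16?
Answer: 13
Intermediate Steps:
K(d, P) = d (K(d, P) = 0 + d = d)
(√(Q + (K(4, -1) - 1*7)))² = (√(16 + (4 - 1*7)))² = (√(16 + (4 - 7)))² = (√(16 - 3))² = (√13)² = 13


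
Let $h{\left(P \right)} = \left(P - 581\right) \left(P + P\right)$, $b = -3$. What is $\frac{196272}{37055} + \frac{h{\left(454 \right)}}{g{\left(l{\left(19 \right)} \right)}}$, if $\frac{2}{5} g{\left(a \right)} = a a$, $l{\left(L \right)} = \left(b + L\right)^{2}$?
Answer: $\frac{278841701}{60710912} \approx 4.5929$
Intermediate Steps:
$h{\left(P \right)} = 2 P \left(-581 + P\right)$ ($h{\left(P \right)} = \left(-581 + P\right) 2 P = 2 P \left(-581 + P\right)$)
$l{\left(L \right)} = \left(-3 + L\right)^{2}$
$g{\left(a \right)} = \frac{5 a^{2}}{2}$ ($g{\left(a \right)} = \frac{5 a a}{2} = \frac{5 a^{2}}{2}$)
$\frac{196272}{37055} + \frac{h{\left(454 \right)}}{g{\left(l{\left(19 \right)} \right)}} = \frac{196272}{37055} + \frac{2 \cdot 454 \left(-581 + 454\right)}{\frac{5}{2} \left(\left(-3 + 19\right)^{2}\right)^{2}} = 196272 \cdot \frac{1}{37055} + \frac{2 \cdot 454 \left(-127\right)}{\frac{5}{2} \left(16^{2}\right)^{2}} = \frac{196272}{37055} - \frac{115316}{\frac{5}{2} \cdot 256^{2}} = \frac{196272}{37055} - \frac{115316}{\frac{5}{2} \cdot 65536} = \frac{196272}{37055} - \frac{115316}{163840} = \frac{196272}{37055} - \frac{28829}{40960} = \frac{278841701}{60710912}$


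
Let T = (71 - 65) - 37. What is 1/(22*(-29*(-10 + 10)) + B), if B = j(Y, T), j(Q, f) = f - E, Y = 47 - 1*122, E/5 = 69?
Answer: -1/376 ≈ -0.0026596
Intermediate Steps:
E = 345 (E = 5*69 = 345)
Y = -75 (Y = 47 - 122 = -75)
T = -31 (T = 6 - 37 = -31)
j(Q, f) = -345 + f (j(Q, f) = f - 1*345 = f - 345 = -345 + f)
B = -376 (B = -345 - 31 = -376)
1/(22*(-29*(-10 + 10)) + B) = 1/(22*(-29*(-10 + 10)) - 376) = 1/(22*(-29*0) - 376) = 1/(22*0 - 376) = 1/(0 - 376) = 1/(-376) = -1/376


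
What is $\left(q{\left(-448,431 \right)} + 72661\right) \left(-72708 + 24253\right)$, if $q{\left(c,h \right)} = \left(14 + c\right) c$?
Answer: $-12941991315$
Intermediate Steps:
$q{\left(c,h \right)} = c \left(14 + c\right)$
$\left(q{\left(-448,431 \right)} + 72661\right) \left(-72708 + 24253\right) = \left(- 448 \left(14 - 448\right) + 72661\right) \left(-72708 + 24253\right) = \left(\left(-448\right) \left(-434\right) + 72661\right) \left(-48455\right) = \left(194432 + 72661\right) \left(-48455\right) = 267093 \left(-48455\right) = -12941991315$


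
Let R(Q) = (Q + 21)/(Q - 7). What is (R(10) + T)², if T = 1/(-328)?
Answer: 103327225/968256 ≈ 106.71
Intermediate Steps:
R(Q) = (21 + Q)/(-7 + Q)
T = -1/328 ≈ -0.0030488
(R(10) + T)² = ((21 + 10)/(-7 + 10) - 1/328)² = (31/3 - 1/328)² = (10165/984)² = 103327225/968256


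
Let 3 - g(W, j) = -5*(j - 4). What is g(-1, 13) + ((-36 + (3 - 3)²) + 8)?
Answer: 20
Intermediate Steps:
g(W, j) = -17 + 5*j (g(W, j) = 3 - (-5)*(j - 4) = 3 - (-5)*(-4 + j) = 3 - (20 - 5*j) = 3 + (-20 + 5*j) = -17 + 5*j)
g(-1, 13) + ((-36 + (3 - 3)²) + 8) = (-17 + 5*13) + ((-36 + (3 - 3)²) + 8) = (-17 + 65) + ((-36 + 0²) + 8) = 48 + ((-36 + 0) + 8) = 48 + (-36 + 8) = 48 - 28 = 20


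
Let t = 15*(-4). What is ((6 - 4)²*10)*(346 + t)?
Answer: 11440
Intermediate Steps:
t = -60
((6 - 4)²*10)*(346 + t) = ((6 - 4)²*10)*(346 - 60) = (2²*10)*286 = (4*10)*286 = 40*286 = 11440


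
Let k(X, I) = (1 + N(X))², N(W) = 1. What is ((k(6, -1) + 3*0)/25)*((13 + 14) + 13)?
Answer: 32/5 ≈ 6.4000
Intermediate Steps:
k(X, I) = 4 (k(X, I) = (1 + 1)² = 2² = 4)
((k(6, -1) + 3*0)/25)*((13 + 14) + 13) = ((4 + 3*0)/25)*((13 + 14) + 13) = ((4 + 0)/25)*(27 + 13) = ((1/25)*4)*40 = (4/25)*40 = 32/5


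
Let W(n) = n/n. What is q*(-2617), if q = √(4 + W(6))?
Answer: -2617*√5 ≈ -5851.8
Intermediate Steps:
W(n) = 1
q = √5 (q = √(4 + 1) = √5 ≈ 2.2361)
q*(-2617) = √5*(-2617) = -2617*√5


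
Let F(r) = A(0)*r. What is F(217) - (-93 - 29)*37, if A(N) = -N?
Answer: 4514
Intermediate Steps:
F(r) = 0 (F(r) = (-1*0)*r = 0*r = 0)
F(217) - (-93 - 29)*37 = 0 - (-93 - 29)*37 = 0 - (-122)*37 = 0 - 1*(-4514) = 0 + 4514 = 4514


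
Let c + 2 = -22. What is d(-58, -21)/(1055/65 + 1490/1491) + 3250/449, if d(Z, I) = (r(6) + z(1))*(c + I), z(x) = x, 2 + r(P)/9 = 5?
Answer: -9880332670/149952979 ≈ -65.890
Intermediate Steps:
c = -24 (c = -2 - 22 = -24)
r(P) = 27 (r(P) = -18 + 9*5 = -18 + 45 = 27)
d(Z, I) = -672 + 28*I (d(Z, I) = (27 + 1)*(-24 + I) = 28*(-24 + I) = -672 + 28*I)
d(-58, -21)/(1055/65 + 1490/1491) + 3250/449 = (-672 + 28*(-21))/(1055/65 + 1490/1491) + 3250/449 = (-672 - 588)/(1055*(1/65) + 1490*(1/1491)) + 3250*(1/449) = -1260/(211/13 + 1490/1491) + 3250/449 = -1260/333971/19383 + 3250/449 = -1260*19383/333971 + 3250/449 = -24422580/333971 + 3250/449 = -9880332670/149952979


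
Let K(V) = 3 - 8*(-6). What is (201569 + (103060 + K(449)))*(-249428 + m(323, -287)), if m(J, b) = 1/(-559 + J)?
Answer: -4483747735530/59 ≈ -7.5996e+10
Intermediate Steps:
K(V) = 51 (K(V) = 3 + 48 = 51)
(201569 + (103060 + K(449)))*(-249428 + m(323, -287)) = (201569 + (103060 + 51))*(-249428 + 1/(-559 + 323)) = (201569 + 103111)*(-249428 + 1/(-236)) = 304680*(-249428 - 1/236) = 304680*(-58865009/236) = -4483747735530/59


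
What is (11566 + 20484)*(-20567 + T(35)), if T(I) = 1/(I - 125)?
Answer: -5932554355/9 ≈ -6.5917e+8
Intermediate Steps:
T(I) = 1/(-125 + I)
(11566 + 20484)*(-20567 + T(35)) = (11566 + 20484)*(-20567 + 1/(-125 + 35)) = 32050*(-20567 + 1/(-90)) = 32050*(-20567 - 1/90) = 32050*(-1851031/90) = -5932554355/9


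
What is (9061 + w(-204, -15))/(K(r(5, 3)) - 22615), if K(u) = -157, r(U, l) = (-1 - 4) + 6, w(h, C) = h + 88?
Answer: -8945/22772 ≈ -0.39281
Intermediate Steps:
w(h, C) = 88 + h
r(U, l) = 1 (r(U, l) = -5 + 6 = 1)
(9061 + w(-204, -15))/(K(r(5, 3)) - 22615) = (9061 + (88 - 204))/(-157 - 22615) = (9061 - 116)/(-22772) = 8945*(-1/22772) = -8945/22772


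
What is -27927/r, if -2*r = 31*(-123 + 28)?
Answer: -55854/2945 ≈ -18.966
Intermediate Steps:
r = 2945/2 (r = -31*(-123 + 28)/2 = -31*(-95)/2 = -½*(-2945) = 2945/2 ≈ 1472.5)
-27927/r = -27927/2945/2 = -27927*2/2945 = -55854/2945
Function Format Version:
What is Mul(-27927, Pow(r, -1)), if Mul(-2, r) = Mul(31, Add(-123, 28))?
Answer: Rational(-55854, 2945) ≈ -18.966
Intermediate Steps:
r = Rational(2945, 2) (r = Mul(Rational(-1, 2), Mul(31, Add(-123, 28))) = Mul(Rational(-1, 2), Mul(31, -95)) = Mul(Rational(-1, 2), -2945) = Rational(2945, 2) ≈ 1472.5)
Mul(-27927, Pow(r, -1)) = Mul(-27927, Pow(Rational(2945, 2), -1)) = Mul(-27927, Rational(2, 2945)) = Rational(-55854, 2945)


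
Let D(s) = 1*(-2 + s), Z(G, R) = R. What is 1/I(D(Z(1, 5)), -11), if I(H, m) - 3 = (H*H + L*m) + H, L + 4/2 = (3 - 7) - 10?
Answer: 1/191 ≈ 0.0052356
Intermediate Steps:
D(s) = -2 + s
L = -16 (L = -2 + ((3 - 7) - 10) = -2 + (-4 - 10) = -2 - 14 = -16)
I(H, m) = 3 + H + H² - 16*m (I(H, m) = 3 + ((H*H - 16*m) + H) = 3 + ((H² - 16*m) + H) = 3 + (H + H² - 16*m) = 3 + H + H² - 16*m)
1/I(D(Z(1, 5)), -11) = 1/(3 + (-2 + 5) + (-2 + 5)² - 16*(-11)) = 1/(3 + 3 + 3² + 176) = 1/(3 + 3 + 9 + 176) = 1/191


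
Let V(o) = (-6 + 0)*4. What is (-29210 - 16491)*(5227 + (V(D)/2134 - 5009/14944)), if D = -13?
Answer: -3808734472867865/15945248 ≈ -2.3886e+8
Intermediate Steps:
V(o) = -24 (V(o) = -6*4 = -24)
(-29210 - 16491)*(5227 + (V(D)/2134 - 5009/14944)) = (-29210 - 16491)*(5227 + (-24/2134 - 5009/14944)) = -45701*(5227 + (-24*1/2134 - 5009*1/14944)) = -45701*(5227 + (-12/1067 - 5009/14944)) = -45701*(5227 - 5523931/15945248) = -45701*83340287365/15945248 = -3808734472867865/15945248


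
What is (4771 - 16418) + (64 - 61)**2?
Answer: -11638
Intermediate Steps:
(4771 - 16418) + (64 - 61)**2 = -11647 + 3**2 = -11647 + 9 = -11638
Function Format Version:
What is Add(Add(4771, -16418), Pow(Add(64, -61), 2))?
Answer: -11638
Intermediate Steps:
Add(Add(4771, -16418), Pow(Add(64, -61), 2)) = Add(-11647, Pow(3, 2)) = Add(-11647, 9) = -11638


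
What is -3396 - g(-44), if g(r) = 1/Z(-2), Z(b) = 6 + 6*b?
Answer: -20375/6 ≈ -3395.8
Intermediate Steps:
g(r) = -⅙ (g(r) = 1/(6 + 6*(-2)) = 1/(6 - 12) = 1/(-6) = -⅙)
-3396 - g(-44) = -3396 - 1*(-⅙) = -3396 + ⅙ = -20375/6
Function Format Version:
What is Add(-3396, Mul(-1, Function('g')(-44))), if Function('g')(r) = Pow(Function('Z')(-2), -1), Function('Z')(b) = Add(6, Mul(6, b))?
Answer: Rational(-20375, 6) ≈ -3395.8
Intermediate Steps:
Function('g')(r) = Rational(-1, 6) (Function('g')(r) = Pow(Add(6, Mul(6, -2)), -1) = Pow(Add(6, -12), -1) = Pow(-6, -1) = Rational(-1, 6))
Add(-3396, Mul(-1, Function('g')(-44))) = Add(-3396, Mul(-1, Rational(-1, 6))) = Add(-3396, Rational(1, 6)) = Rational(-20375, 6)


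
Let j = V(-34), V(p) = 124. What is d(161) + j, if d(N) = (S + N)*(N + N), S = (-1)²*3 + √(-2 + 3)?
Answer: 53254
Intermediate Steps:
j = 124
S = 4 (S = 1*3 + √1 = 3 + 1 = 4)
d(N) = 2*N*(4 + N) (d(N) = (4 + N)*(N + N) = (4 + N)*(2*N) = 2*N*(4 + N))
d(161) + j = 2*161*(4 + 161) + 124 = 2*161*165 + 124 = 53130 + 124 = 53254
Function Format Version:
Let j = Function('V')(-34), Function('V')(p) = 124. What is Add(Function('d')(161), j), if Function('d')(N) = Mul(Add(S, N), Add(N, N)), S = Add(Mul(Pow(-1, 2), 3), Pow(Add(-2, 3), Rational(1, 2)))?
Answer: 53254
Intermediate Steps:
j = 124
S = 4 (S = Add(Mul(1, 3), Pow(1, Rational(1, 2))) = Add(3, 1) = 4)
Function('d')(N) = Mul(2, N, Add(4, N)) (Function('d')(N) = Mul(Add(4, N), Add(N, N)) = Mul(Add(4, N), Mul(2, N)) = Mul(2, N, Add(4, N)))
Add(Function('d')(161), j) = Add(Mul(2, 161, Add(4, 161)), 124) = Add(Mul(2, 161, 165), 124) = Add(53130, 124) = 53254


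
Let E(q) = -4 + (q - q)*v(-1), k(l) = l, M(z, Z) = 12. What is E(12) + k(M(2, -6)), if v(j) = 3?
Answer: 8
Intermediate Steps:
E(q) = -4 (E(q) = -4 + (q - q)*3 = -4 + 0*3 = -4 + 0 = -4)
E(12) + k(M(2, -6)) = -4 + 12 = 8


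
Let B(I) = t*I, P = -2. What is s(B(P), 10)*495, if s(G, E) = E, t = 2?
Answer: 4950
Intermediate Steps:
B(I) = 2*I
s(B(P), 10)*495 = 10*495 = 4950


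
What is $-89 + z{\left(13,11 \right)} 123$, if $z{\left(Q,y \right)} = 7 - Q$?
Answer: $-827$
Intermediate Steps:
$-89 + z{\left(13,11 \right)} 123 = -89 + \left(7 - 13\right) 123 = -89 - 738 = -827$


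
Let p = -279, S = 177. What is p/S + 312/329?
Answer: -12189/19411 ≈ -0.62794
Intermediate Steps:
p/S + 312/329 = -279/177 + 312/329 = -279*1/177 + 312*(1/329) = -93/59 + 312/329 = -12189/19411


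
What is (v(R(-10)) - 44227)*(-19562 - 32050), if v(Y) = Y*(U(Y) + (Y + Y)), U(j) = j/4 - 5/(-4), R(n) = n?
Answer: 2271676374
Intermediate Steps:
U(j) = 5/4 + j/4 (U(j) = j*(1/4) - 5*(-1/4) = j/4 + 5/4 = 5/4 + j/4)
v(Y) = Y*(5/4 + 9*Y/4) (v(Y) = Y*((5/4 + Y/4) + (Y + Y)) = Y*((5/4 + Y/4) + 2*Y) = Y*(5/4 + 9*Y/4))
(v(R(-10)) - 44227)*(-19562 - 32050) = ((1/4)*(-10)*(5 + 9*(-10)) - 44227)*(-19562 - 32050) = ((1/4)*(-10)*(5 - 90) - 44227)*(-51612) = ((1/4)*(-10)*(-85) - 44227)*(-51612) = (425/2 - 44227)*(-51612) = -88029/2*(-51612) = 2271676374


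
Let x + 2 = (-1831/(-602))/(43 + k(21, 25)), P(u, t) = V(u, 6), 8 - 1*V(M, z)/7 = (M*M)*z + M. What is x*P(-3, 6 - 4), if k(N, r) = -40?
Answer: 1781/6 ≈ 296.83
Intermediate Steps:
V(M, z) = 56 - 7*M - 7*z*M² (V(M, z) = 56 - 7*((M*M)*z + M) = 56 - 7*(M²*z + M) = 56 - 7*(z*M² + M) = 56 - 7*(M + z*M²) = 56 + (-7*M - 7*z*M²) = 56 - 7*M - 7*z*M²)
P(u, t) = 56 - 42*u² - 7*u (P(u, t) = 56 - 7*u - 7*6*u² = 56 - 7*u - 42*u² = 56 - 42*u² - 7*u)
x = -1781/1806 (x = -2 + (-1831/(-602))/(43 - 40) = -2 - 1831*(-1/602)/3 = -2 + (1831/602)*(⅓) = -2 + 1831/1806 = -1781/1806 ≈ -0.98616)
x*P(-3, 6 - 4) = -1781*(56 - 42*(-3)² - 7*(-3))/1806 = -1781*(56 - 42*9 + 21)/1806 = -1781*(56 - 378 + 21)/1806 = -1781/1806*(-301) = 1781/6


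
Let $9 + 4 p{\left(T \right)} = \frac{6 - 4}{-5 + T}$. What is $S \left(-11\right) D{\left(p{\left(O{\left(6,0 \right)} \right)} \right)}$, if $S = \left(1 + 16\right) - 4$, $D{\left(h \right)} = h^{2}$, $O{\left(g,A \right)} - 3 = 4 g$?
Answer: $- \frac{31213}{44} \approx -709.39$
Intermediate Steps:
$O{\left(g,A \right)} = 3 + 4 g$
$p{\left(T \right)} = - \frac{9}{4} + \frac{1}{2 \left(-5 + T\right)}$ ($p{\left(T \right)} = - \frac{9}{4} + \frac{\left(6 - 4\right) \frac{1}{-5 + T}}{4} = - \frac{9}{4} + \frac{2 \frac{1}{-5 + T}}{4} = - \frac{9}{4} + \frac{1}{2 \left(-5 + T\right)}$)
$S = 13$ ($S = 17 - 4 = 13$)
$S \left(-11\right) D{\left(p{\left(O{\left(6,0 \right)} \right)} \right)} = 13 \left(-11\right) \left(\frac{47 - 9 \left(3 + 4 \cdot 6\right)}{4 \left(-5 + \left(3 + 4 \cdot 6\right)\right)}\right)^{2} = - 143 \left(\frac{47 - 9 \left(3 + 24\right)}{4 \left(-5 + \left(3 + 24\right)\right)}\right)^{2} = - 143 \left(\frac{47 - 243}{4 \left(-5 + 27\right)}\right)^{2} = - 143 \left(\frac{47 - 243}{4 \cdot 22}\right)^{2} = - 143 \left(\frac{1}{4} \cdot \frac{1}{22} \left(-196\right)\right)^{2} = - 143 \left(- \frac{49}{22}\right)^{2} = \left(-143\right) \frac{2401}{484} = - \frac{31213}{44}$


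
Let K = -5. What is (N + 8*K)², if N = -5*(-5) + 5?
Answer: 100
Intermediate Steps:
N = 30 (N = 25 + 5 = 30)
(N + 8*K)² = (30 + 8*(-5))² = (30 - 40)² = (-10)² = 100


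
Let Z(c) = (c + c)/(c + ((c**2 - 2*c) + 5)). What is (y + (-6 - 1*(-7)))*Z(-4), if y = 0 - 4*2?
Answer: 56/25 ≈ 2.2400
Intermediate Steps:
y = -8 (y = 0 - 8 = -8)
Z(c) = 2*c/(5 + c**2 - c) (Z(c) = (2*c)/(c + (5 + c**2 - 2*c)) = (2*c)/(5 + c**2 - c) = 2*c/(5 + c**2 - c))
(y + (-6 - 1*(-7)))*Z(-4) = (-8 + (-6 - 1*(-7)))*(2*(-4)/(5 + (-4)**2 - 1*(-4))) = (-8 + (-6 + 7))*(2*(-4)/(5 + 16 + 4)) = (-8 + 1)*(2*(-4)/25) = -14*(-4)/25 = -7*(-8/25) = 56/25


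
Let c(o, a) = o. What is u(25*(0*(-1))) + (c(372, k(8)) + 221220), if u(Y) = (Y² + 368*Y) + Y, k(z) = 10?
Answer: 221592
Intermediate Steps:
u(Y) = Y² + 369*Y
u(25*(0*(-1))) + (c(372, k(8)) + 221220) = (25*(0*(-1)))*(369 + 25*(0*(-1))) + (372 + 221220) = (25*0)*(369 + 25*0) + 221592 = 0*(369 + 0) + 221592 = 0*369 + 221592 = 0 + 221592 = 221592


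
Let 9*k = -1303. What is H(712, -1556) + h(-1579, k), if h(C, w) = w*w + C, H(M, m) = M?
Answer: 1627582/81 ≈ 20094.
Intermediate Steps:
k = -1303/9 (k = (1/9)*(-1303) = -1303/9 ≈ -144.78)
h(C, w) = C + w**2 (h(C, w) = w**2 + C = C + w**2)
H(712, -1556) + h(-1579, k) = 712 + (-1579 + (-1303/9)**2) = 712 + (-1579 + 1697809/81) = 712 + 1569910/81 = 1627582/81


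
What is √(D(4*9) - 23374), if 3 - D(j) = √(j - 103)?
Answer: √(-23371 - I*√67) ≈ 0.027 - 152.88*I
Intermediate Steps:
D(j) = 3 - √(-103 + j) (D(j) = 3 - √(j - 103) = 3 - √(-103 + j))
√(D(4*9) - 23374) = √((3 - √(-103 + 4*9)) - 23374) = √((3 - √(-103 + 36)) - 23374) = √((3 - √(-67)) - 23374) = √((3 - I*√67) - 23374) = √(-23371 - I*√67)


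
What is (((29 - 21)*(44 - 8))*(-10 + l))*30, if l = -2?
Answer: -103680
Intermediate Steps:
(((29 - 21)*(44 - 8))*(-10 + l))*30 = (((29 - 21)*(44 - 8))*(-10 - 2))*30 = ((8*36)*(-12))*30 = (288*(-12))*30 = -3456*30 = -103680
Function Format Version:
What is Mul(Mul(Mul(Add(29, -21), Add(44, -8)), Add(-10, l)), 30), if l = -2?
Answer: -103680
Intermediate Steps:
Mul(Mul(Mul(Add(29, -21), Add(44, -8)), Add(-10, l)), 30) = Mul(Mul(Mul(Add(29, -21), Add(44, -8)), Add(-10, -2)), 30) = Mul(Mul(Mul(8, 36), -12), 30) = Mul(Mul(288, -12), 30) = Mul(-3456, 30) = -103680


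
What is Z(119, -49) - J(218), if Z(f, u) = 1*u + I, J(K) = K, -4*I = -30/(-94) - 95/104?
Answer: -5217479/19552 ≈ -266.85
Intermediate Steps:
I = 2905/19552 (I = -(-30/(-94) - 95/104)/4 = -(-30*(-1/94) - 95*1/104)/4 = -(15/47 - 95/104)/4 = -1/4*(-2905/4888) = 2905/19552 ≈ 0.14858)
Z(f, u) = 2905/19552 + u (Z(f, u) = 1*u + 2905/19552 = u + 2905/19552 = 2905/19552 + u)
Z(119, -49) - J(218) = (2905/19552 - 49) - 1*218 = -955143/19552 - 218 = -5217479/19552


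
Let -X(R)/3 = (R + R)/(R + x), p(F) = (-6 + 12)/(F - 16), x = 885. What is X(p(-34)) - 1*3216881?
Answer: -3953546748/1229 ≈ -3.2169e+6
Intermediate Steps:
p(F) = 6/(-16 + F)
X(R) = -6*R/(885 + R) (X(R) = -3*(R + R)/(R + 885) = -3*2*R/(885 + R) = -6*R/(885 + R))
X(p(-34)) - 1*3216881 = -6*6/(-16 - 34)/(885 + 6/(-16 - 34)) - 1*3216881 = -6*6/(-50)/(885 + 6/(-50)) - 3216881 = -6*6*(-1/50)/(885 + 6*(-1/50)) - 3216881 = -6*(-3/25)/(885 - 3/25) - 3216881 = -6*(-3/25)/22122/25 - 3216881 = -6*(-3/25)*25/22122 - 3216881 = 1/1229 - 3216881 = -3953546748/1229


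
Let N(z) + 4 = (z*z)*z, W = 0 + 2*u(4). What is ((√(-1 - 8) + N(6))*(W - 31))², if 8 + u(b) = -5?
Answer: 145993815 + 4132728*I ≈ 1.4599e+8 + 4.1327e+6*I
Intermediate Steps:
u(b) = -13 (u(b) = -8 - 5 = -13)
W = -26 (W = 0 + 2*(-13) = 0 - 26 = -26)
N(z) = -4 + z³ (N(z) = -4 + (z*z)*z = -4 + z²*z = -4 + z³)
((√(-1 - 8) + N(6))*(W - 31))² = ((√(-1 - 8) + (-4 + 6³))*(-26 - 31))² = ((√(-9) + (-4 + 216))*(-57))² = ((3*I + 212)*(-57))² = ((212 + 3*I)*(-57))² = (-12084 - 171*I)²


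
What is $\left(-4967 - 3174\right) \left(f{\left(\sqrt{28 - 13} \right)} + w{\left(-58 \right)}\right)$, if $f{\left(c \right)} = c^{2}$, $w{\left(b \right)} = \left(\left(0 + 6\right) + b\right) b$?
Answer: $-24675371$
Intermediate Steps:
$w{\left(b \right)} = b \left(6 + b\right)$ ($w{\left(b \right)} = \left(6 + b\right) b = b \left(6 + b\right)$)
$\left(-4967 - 3174\right) \left(f{\left(\sqrt{28 - 13} \right)} + w{\left(-58 \right)}\right) = \left(-4967 - 3174\right) \left(\left(\sqrt{28 - 13}\right)^{2} - 58 \left(6 - 58\right)\right) = - 8141 \left(\left(\sqrt{15}\right)^{2} - -3016\right) = - 8141 \left(15 + 3016\right) = \left(-8141\right) 3031 = -24675371$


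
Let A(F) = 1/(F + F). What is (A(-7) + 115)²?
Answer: 2588881/196 ≈ 13209.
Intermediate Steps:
A(F) = 1/(2*F)
(A(-7) + 115)² = ((½)/(-7) + 115)² = ((½)*(-⅐) + 115)² = (-1/14 + 115)² = (1609/14)² = 2588881/196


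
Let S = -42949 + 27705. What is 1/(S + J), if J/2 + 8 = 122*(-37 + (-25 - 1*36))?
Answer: -1/39172 ≈ -2.5528e-5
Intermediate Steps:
S = -15244
J = -23928 (J = -16 + 2*(122*(-37 + (-25 - 1*36))) = -16 + 2*(122*(-37 + (-25 - 36))) = -16 + 2*(122*(-37 - 61)) = -16 + 2*(122*(-98)) = -16 + 2*(-11956) = -16 - 23912 = -23928)
1/(S + J) = 1/(-15244 - 23928) = 1/(-39172) = -1/39172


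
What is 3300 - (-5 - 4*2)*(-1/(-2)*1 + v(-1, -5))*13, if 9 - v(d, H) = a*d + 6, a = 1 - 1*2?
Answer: 7445/2 ≈ 3722.5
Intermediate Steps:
a = -1 (a = 1 - 2 = -1)
v(d, H) = 3 + d (v(d, H) = 9 - (-d + 6) = 9 - (6 - d) = 9 + (-6 + d) = 3 + d)
3300 - (-5 - 4*2)*(-1/(-2)*1 + v(-1, -5))*13 = 3300 - (-5 - 4*2)*(-1/(-2)*1 + (3 - 1))*13 = 3300 - (-5 - 8)*(-1*(-½)*1 + 2)*13 = 3300 - (-13*((½)*1 + 2))*13 = 3300 - (-13*(½ + 2))*13 = 3300 - (-13*5/2)*13 = 3300 - (-65)*13/2 = 3300 - 1*(-845/2) = 3300 + 845/2 = 7445/2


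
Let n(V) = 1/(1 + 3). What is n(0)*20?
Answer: 5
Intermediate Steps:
n(V) = ¼ (n(V) = 1/4 = ¼)
n(0)*20 = (¼)*20 = 5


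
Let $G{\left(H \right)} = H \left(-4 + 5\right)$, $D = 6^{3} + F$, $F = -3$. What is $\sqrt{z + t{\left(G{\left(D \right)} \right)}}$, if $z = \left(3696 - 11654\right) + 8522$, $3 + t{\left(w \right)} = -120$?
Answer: $21$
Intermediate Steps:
$D = 213$ ($D = 6^{3} - 3 = 216 - 3 = 213$)
$G{\left(H \right)} = H$ ($G{\left(H \right)} = H 1 = H$)
$t{\left(w \right)} = -123$ ($t{\left(w \right)} = -3 - 120 = -123$)
$z = 564$ ($z = -7958 + 8522 = 564$)
$\sqrt{z + t{\left(G{\left(D \right)} \right)}} = \sqrt{564 - 123} = \sqrt{441} = 21$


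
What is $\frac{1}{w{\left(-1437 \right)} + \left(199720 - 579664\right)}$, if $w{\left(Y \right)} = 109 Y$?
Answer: $- \frac{1}{536577} \approx -1.8637 \cdot 10^{-6}$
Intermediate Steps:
$\frac{1}{w{\left(-1437 \right)} + \left(199720 - 579664\right)} = \frac{1}{109 \left(-1437\right) + \left(199720 - 579664\right)} = \frac{1}{-156633 - 379944} = \frac{1}{-536577} = - \frac{1}{536577}$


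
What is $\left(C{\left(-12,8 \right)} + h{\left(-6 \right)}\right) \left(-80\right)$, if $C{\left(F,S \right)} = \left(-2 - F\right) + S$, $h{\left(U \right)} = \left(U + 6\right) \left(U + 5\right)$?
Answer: $-1440$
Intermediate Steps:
$h{\left(U \right)} = \left(5 + U\right) \left(6 + U\right)$ ($h{\left(U \right)} = \left(6 + U\right) \left(5 + U\right) = \left(5 + U\right) \left(6 + U\right)$)
$C{\left(F,S \right)} = -2 + S - F$
$\left(C{\left(-12,8 \right)} + h{\left(-6 \right)}\right) \left(-80\right) = \left(\left(-2 + 8 - -12\right) + \left(30 + \left(-6\right)^{2} + 11 \left(-6\right)\right)\right) \left(-80\right) = \left(\left(-2 + 8 + 12\right) + \left(30 + 36 - 66\right)\right) \left(-80\right) = \left(18 + 0\right) \left(-80\right) = 18 \left(-80\right) = -1440$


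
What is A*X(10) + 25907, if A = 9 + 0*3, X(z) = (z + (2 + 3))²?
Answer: 27932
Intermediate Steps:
X(z) = (5 + z)² (X(z) = (z + 5)² = (5 + z)²)
A = 9 (A = 9 + 0 = 9)
A*X(10) + 25907 = 9*(5 + 10)² + 25907 = 9*15² + 25907 = 9*225 + 25907 = 2025 + 25907 = 27932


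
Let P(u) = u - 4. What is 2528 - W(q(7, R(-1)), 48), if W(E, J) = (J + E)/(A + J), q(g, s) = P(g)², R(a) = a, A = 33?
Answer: 68237/27 ≈ 2527.3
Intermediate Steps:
P(u) = -4 + u
q(g, s) = (-4 + g)²
W(E, J) = (E + J)/(33 + J) (W(E, J) = (J + E)/(33 + J) = (E + J)/(33 + J))
2528 - W(q(7, R(-1)), 48) = 2528 - ((-4 + 7)² + 48)/(33 + 48) = 2528 - (3² + 48)/81 = 2528 - (9 + 48)/81 = 2528 - 57/81 = 2528 - 1*19/27 = 2528 - 19/27 = 68237/27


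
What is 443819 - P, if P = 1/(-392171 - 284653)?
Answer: 300387350857/676824 ≈ 4.4382e+5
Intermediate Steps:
P = -1/676824 (P = 1/(-676824) = -1/676824 ≈ -1.4775e-6)
443819 - P = 443819 - 1*(-1/676824) = 443819 + 1/676824 = 300387350857/676824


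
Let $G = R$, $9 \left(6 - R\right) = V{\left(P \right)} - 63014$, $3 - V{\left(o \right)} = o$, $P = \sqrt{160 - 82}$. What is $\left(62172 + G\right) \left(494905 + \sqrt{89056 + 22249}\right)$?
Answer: $\frac{\left(494905 + \sqrt{111305}\right) \left(622613 + \sqrt{78}\right)}{9} \approx 3.4261 \cdot 10^{10}$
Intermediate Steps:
$P = \sqrt{78} \approx 8.8318$
$V{\left(o \right)} = 3 - o$
$R = \frac{63065}{9} + \frac{\sqrt{78}}{9}$ ($R = 6 - \frac{\left(3 - \sqrt{78}\right) - 63014}{9} = 6 - \frac{-63011 - \sqrt{78}}{9} = 6 + \left(\frac{63011}{9} + \frac{\sqrt{78}}{9}\right) = \frac{63065}{9} + \frac{\sqrt{78}}{9} \approx 7008.2$)
$G = \frac{63065}{9} + \frac{\sqrt{78}}{9} \approx 7008.2$
$\left(62172 + G\right) \left(494905 + \sqrt{89056 + 22249}\right) = \left(62172 + \left(\frac{63065}{9} + \frac{\sqrt{78}}{9}\right)\right) \left(494905 + \sqrt{89056 + 22249}\right) = \left(\frac{622613}{9} + \frac{\sqrt{78}}{9}\right) \left(494905 + \sqrt{111305}\right) = \left(494905 + \sqrt{111305}\right) \left(\frac{622613}{9} + \frac{\sqrt{78}}{9}\right)$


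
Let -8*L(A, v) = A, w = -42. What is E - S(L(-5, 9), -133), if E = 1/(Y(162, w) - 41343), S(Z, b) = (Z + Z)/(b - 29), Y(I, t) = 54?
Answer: 68599/8918424 ≈ 0.0076918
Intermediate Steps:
L(A, v) = -A/8
S(Z, b) = 2*Z/(-29 + b) (S(Z, b) = (2*Z)/(-29 + b) = 2*Z/(-29 + b))
E = -1/41289 (E = 1/(54 - 41343) = 1/(-41289) = -1/41289 ≈ -2.4220e-5)
E - S(L(-5, 9), -133) = -1/41289 - 2*(-1/8*(-5))/(-29 - 133) = -1/41289 - 2*5/(8*(-162)) = -1/41289 - 2*5*(-1)/(8*162) = -1/41289 - 1*(-5/648) = -1/41289 + 5/648 = 68599/8918424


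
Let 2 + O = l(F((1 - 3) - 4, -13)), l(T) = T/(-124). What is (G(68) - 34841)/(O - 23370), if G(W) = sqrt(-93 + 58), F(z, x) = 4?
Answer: 1080071/724533 - 31*I*sqrt(35)/724533 ≈ 1.4907 - 0.00025313*I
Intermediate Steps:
l(T) = -T/124 (l(T) = T*(-1/124) = -T/124)
G(W) = I*sqrt(35) (G(W) = sqrt(-35) = I*sqrt(35))
O = -63/31 (O = -2 - 1/124*4 = -2 - 1/31 = -63/31 ≈ -2.0323)
(G(68) - 34841)/(O - 23370) = (I*sqrt(35) - 34841)/(-63/31 - 23370) = (-34841 + I*sqrt(35))/(-724533/31) = (-34841 + I*sqrt(35))*(-31/724533) = 1080071/724533 - 31*I*sqrt(35)/724533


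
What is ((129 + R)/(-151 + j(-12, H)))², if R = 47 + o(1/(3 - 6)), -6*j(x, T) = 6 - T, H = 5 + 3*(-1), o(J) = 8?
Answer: 304704/207025 ≈ 1.4718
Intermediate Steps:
H = 2 (H = 5 - 3 = 2)
j(x, T) = -1 + T/6 (j(x, T) = -(6 - T)/6 = -1 + T/6)
R = 55 (R = 47 + 8 = 55)
((129 + R)/(-151 + j(-12, H)))² = ((129 + 55)/(-151 + (-1 + (⅙)*2)))² = (184/(-151 + (-1 + ⅓)))² = (184/(-151 - ⅔))² = (184/(-455/3))² = (184*(-3/455))² = (-552/455)² = 304704/207025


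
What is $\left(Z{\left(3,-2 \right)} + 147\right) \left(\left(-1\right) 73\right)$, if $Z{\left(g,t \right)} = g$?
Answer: $-10950$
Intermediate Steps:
$\left(Z{\left(3,-2 \right)} + 147\right) \left(\left(-1\right) 73\right) = \left(3 + 147\right) \left(\left(-1\right) 73\right) = 150 \left(-73\right) = -10950$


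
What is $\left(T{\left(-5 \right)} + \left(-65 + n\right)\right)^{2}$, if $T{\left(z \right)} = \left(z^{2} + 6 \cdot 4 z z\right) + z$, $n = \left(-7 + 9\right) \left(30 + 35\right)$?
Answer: $469225$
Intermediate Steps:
$n = 130$ ($n = 2 \cdot 65 = 130$)
$T{\left(z \right)} = z + 25 z^{2}$ ($T{\left(z \right)} = \left(z^{2} + 24 z z\right) + z = \left(z^{2} + 24 z^{2}\right) + z = 25 z^{2} + z = z + 25 z^{2}$)
$\left(T{\left(-5 \right)} + \left(-65 + n\right)\right)^{2} = \left(- 5 \left(1 + 25 \left(-5\right)\right) + \left(-65 + 130\right)\right)^{2} = \left(- 5 \left(1 - 125\right) + 65\right)^{2} = \left(\left(-5\right) \left(-124\right) + 65\right)^{2} = \left(620 + 65\right)^{2} = 685^{2} = 469225$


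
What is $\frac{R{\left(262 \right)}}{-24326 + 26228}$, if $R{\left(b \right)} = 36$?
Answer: $\frac{6}{317} \approx 0.018927$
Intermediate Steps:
$\frac{R{\left(262 \right)}}{-24326 + 26228} = \frac{36}{-24326 + 26228} = \frac{36}{1902} = 36 \cdot \frac{1}{1902} = \frac{6}{317}$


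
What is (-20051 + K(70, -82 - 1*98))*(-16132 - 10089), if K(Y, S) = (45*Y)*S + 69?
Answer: 15391255022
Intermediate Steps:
K(Y, S) = 69 + 45*S*Y (K(Y, S) = 45*S*Y + 69 = 69 + 45*S*Y)
(-20051 + K(70, -82 - 1*98))*(-16132 - 10089) = (-20051 + (69 + 45*(-82 - 1*98)*70))*(-16132 - 10089) = (-20051 + (69 + 45*(-82 - 98)*70))*(-26221) = (-20051 + (69 + 45*(-180)*70))*(-26221) = (-20051 + (69 - 567000))*(-26221) = (-20051 - 566931)*(-26221) = -586982*(-26221) = 15391255022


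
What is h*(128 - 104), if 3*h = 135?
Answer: 1080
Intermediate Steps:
h = 45 (h = (⅓)*135 = 45)
h*(128 - 104) = 45*(128 - 104) = 45*24 = 1080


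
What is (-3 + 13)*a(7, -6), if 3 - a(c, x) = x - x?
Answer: 30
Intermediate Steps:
a(c, x) = 3 (a(c, x) = 3 - (x - x) = 3 - 1*0 = 3 + 0 = 3)
(-3 + 13)*a(7, -6) = (-3 + 13)*3 = 10*3 = 30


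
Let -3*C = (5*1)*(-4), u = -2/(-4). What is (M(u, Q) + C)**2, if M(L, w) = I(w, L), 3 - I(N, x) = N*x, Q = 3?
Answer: 2401/36 ≈ 66.694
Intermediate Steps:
I(N, x) = 3 - N*x
u = 1/2 (u = -2*(-1/4) = 1/2 ≈ 0.50000)
M(L, w) = 3 - L*w (M(L, w) = 3 - w*L = 3 - L*w)
C = 20/3 (C = -5*1*(-4)/3 = -5*(-4)/3 = -1/3*(-20) = 20/3 ≈ 6.6667)
(M(u, Q) + C)**2 = ((3 - 1*1/2*3) + 20/3)**2 = ((3 - 3/2) + 20/3)**2 = (3/2 + 20/3)**2 = (49/6)**2 = 2401/36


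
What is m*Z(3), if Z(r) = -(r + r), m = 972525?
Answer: -5835150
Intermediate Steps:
Z(r) = -2*r
m*Z(3) = 972525*(-2*3) = 972525*(-6) = -5835150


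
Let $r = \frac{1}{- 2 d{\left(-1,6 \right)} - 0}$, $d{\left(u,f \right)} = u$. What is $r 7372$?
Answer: $3686$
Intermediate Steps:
$r = \frac{1}{2}$ ($r = \frac{1}{\left(-2\right) \left(-1\right) - 0} = \frac{1}{2 + 0} = \frac{1}{2} \approx 0.5$)
$r 7372 = \frac{1}{2} \cdot 7372 = 3686$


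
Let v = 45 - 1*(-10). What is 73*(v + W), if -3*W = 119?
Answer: 3358/3 ≈ 1119.3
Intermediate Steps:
W = -119/3 (W = -1/3*119 = -119/3 ≈ -39.667)
v = 55 (v = 45 + 10 = 55)
73*(v + W) = 73*(55 - 119/3) = 73*(46/3) = 3358/3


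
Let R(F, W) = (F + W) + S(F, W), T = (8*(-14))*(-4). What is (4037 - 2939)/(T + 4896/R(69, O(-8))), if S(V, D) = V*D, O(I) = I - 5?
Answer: 461709/185936 ≈ 2.4832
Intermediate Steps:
T = 448 (T = -112*(-4) = 448)
O(I) = -5 + I
S(V, D) = D*V
R(F, W) = F + W + F*W (R(F, W) = (F + W) + W*F = (F + W) + F*W = F + W + F*W)
(4037 - 2939)/(T + 4896/R(69, O(-8))) = (4037 - 2939)/(448 + 4896/(69 + (-5 - 8) + 69*(-5 - 8))) = 1098/(448 + 4896/(69 - 13 + 69*(-13))) = 1098/(448 + 4896/(69 - 13 - 897)) = 1098/(448 + 4896/(-841)) = 1098/(448 + 4896*(-1/841)) = 1098/(448 - 4896/841) = 1098/(371872/841) = 1098*(841/371872) = 461709/185936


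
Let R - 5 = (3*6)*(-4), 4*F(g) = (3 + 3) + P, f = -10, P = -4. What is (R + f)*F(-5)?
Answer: -77/2 ≈ -38.500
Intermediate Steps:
F(g) = 1/2 (F(g) = ((3 + 3) - 4)/4 = (6 - 4)/4 = (1/4)*2 = 1/2)
R = -67 (R = 5 + (3*6)*(-4) = 5 + 18*(-4) = 5 - 72 = -67)
(R + f)*F(-5) = (-67 - 10)*(1/2) = -77*1/2 = -77/2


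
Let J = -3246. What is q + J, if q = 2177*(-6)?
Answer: -16308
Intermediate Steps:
q = -13062
q + J = -13062 - 3246 = -16308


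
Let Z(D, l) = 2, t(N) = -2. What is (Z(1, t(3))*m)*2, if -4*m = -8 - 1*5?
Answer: 13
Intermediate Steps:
m = 13/4 (m = -(-8 - 1*5)/4 = -(-8 - 5)/4 = -¼*(-13) = 13/4 ≈ 3.2500)
(Z(1, t(3))*m)*2 = (2*(13/4))*2 = (13/2)*2 = 13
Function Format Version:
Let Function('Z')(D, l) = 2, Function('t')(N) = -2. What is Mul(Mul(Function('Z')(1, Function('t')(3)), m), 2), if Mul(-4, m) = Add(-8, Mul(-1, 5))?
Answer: 13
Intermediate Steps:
m = Rational(13, 4) (m = Mul(Rational(-1, 4), Add(-8, Mul(-1, 5))) = Mul(Rational(-1, 4), Add(-8, -5)) = Mul(Rational(-1, 4), -13) = Rational(13, 4) ≈ 3.2500)
Mul(Mul(Function('Z')(1, Function('t')(3)), m), 2) = Mul(Mul(2, Rational(13, 4)), 2) = Mul(Rational(13, 2), 2) = 13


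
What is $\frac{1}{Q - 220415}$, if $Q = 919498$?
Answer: $\frac{1}{699083} \approx 1.4304 \cdot 10^{-6}$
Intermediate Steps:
$\frac{1}{Q - 220415} = \frac{1}{919498 - 220415} = \frac{1}{699083}$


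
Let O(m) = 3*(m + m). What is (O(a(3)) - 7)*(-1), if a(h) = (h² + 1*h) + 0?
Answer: -65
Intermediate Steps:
a(h) = h + h² (a(h) = (h² + h) + 0 = (h + h²) + 0 = h + h²)
O(m) = 6*m (O(m) = 3*(2*m) = 6*m)
(O(a(3)) - 7)*(-1) = (6*(3*(1 + 3)) - 7)*(-1) = (6*(3*4) - 7)*(-1) = (6*12 - 7)*(-1) = (72 - 7)*(-1) = 65*(-1) = -65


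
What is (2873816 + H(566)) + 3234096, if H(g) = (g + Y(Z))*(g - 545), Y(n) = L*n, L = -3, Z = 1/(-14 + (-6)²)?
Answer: 134635493/22 ≈ 6.1198e+6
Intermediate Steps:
Z = 1/22 (Z = 1/(-14 + 36) = 1/22 ≈ 0.045455)
Y(n) = -3*n
H(g) = (-545 + g)*(-3/22 + g) (H(g) = (g - 3*1/22)*(g - 545) = (g - 3/22)*(-545 + g) = (-3/22 + g)*(-545 + g) = (-545 + g)*(-3/22 + g))
(2873816 + H(566)) + 3234096 = (2873816 + (1635/22 + 566² - 11993/22*566)) + 3234096 = (2873816 + (1635/22 + 320356 - 3394019/11)) + 3234096 = (2873816 + 261429/22) + 3234096 = 63485381/22 + 3234096 = 134635493/22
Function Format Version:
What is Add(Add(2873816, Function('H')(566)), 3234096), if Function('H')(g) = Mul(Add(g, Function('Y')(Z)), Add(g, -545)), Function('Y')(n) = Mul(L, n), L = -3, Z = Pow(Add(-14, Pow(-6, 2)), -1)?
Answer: Rational(134635493, 22) ≈ 6.1198e+6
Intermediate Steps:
Z = Rational(1, 22) (Z = Pow(Add(-14, 36), -1) = Pow(22, -1) = Rational(1, 22) ≈ 0.045455)
Function('Y')(n) = Mul(-3, n)
Function('H')(g) = Mul(Add(-545, g), Add(Rational(-3, 22), g)) (Function('H')(g) = Mul(Add(g, Mul(-3, Rational(1, 22))), Add(g, -545)) = Mul(Add(g, Rational(-3, 22)), Add(-545, g)) = Mul(Add(Rational(-3, 22), g), Add(-545, g)) = Mul(Add(-545, g), Add(Rational(-3, 22), g)))
Add(Add(2873816, Function('H')(566)), 3234096) = Add(Add(2873816, Add(Rational(1635, 22), Pow(566, 2), Mul(Rational(-11993, 22), 566))), 3234096) = Add(Add(2873816, Add(Rational(1635, 22), 320356, Rational(-3394019, 11))), 3234096) = Add(Add(2873816, Rational(261429, 22)), 3234096) = Add(Rational(63485381, 22), 3234096) = Rational(134635493, 22)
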